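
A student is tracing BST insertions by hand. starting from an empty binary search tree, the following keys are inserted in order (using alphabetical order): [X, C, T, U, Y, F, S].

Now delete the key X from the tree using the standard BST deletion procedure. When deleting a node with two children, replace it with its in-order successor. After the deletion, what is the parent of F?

X: root
C: left child of X (depth 1)
T: right child of C (depth 2)
U: right child of T (depth 3)
Y: right child of X (depth 1)
F: left child of T (depth 3)
S: right child of F (depth 4)

Delete X (two children — replace with in-order successor).
After deletion, F's parent is T.

T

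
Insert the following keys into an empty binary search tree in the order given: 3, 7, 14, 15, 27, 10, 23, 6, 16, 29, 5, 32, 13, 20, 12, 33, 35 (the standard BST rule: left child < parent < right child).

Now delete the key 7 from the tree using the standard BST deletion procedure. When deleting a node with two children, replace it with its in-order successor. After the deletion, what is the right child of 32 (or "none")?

Insert 3: tree is empty, so 3 becomes the root.
Insert 7: 7 > 3 → go right. Place as right child of 3.
Insert 14: 14 > 3 → go right; 14 > 7 → go right. Place as right child of 7.
Insert 15: 15 > 3 → go right; 15 > 7 → go right; 15 > 14 → go right. Place as right child of 14.
Insert 27: 27 > 3 → go right; 27 > 7 → go right; 27 > 14 → go right; 27 > 15 → go right. Place as right child of 15.
Insert 10: 10 > 3 → go right; 10 > 7 → go right; 10 < 14 → go left. Place as left child of 14.
Insert 23: 23 > 3 → go right; 23 > 7 → go right; 23 > 14 → go right; 23 > 15 → go right; 23 < 27 → go left. Place as left child of 27.
Insert 6: 6 > 3 → go right; 6 < 7 → go left. Place as left child of 7.
Insert 16: 16 > 3 → go right; 16 > 7 → go right; 16 > 14 → go right; 16 > 15 → go right; 16 < 27 → go left; 16 < 23 → go left. Place as left child of 23.
Insert 29: 29 > 3 → go right; 29 > 7 → go right; 29 > 14 → go right; 29 > 15 → go right; 29 > 27 → go right. Place as right child of 27.
Insert 5: 5 > 3 → go right; 5 < 7 → go left; 5 < 6 → go left. Place as left child of 6.
Insert 32: 32 > 3 → go right; 32 > 7 → go right; 32 > 14 → go right; 32 > 15 → go right; 32 > 27 → go right; 32 > 29 → go right. Place as right child of 29.
Insert 13: 13 > 3 → go right; 13 > 7 → go right; 13 < 14 → go left; 13 > 10 → go right. Place as right child of 10.
Insert 20: 20 > 3 → go right; 20 > 7 → go right; 20 > 14 → go right; 20 > 15 → go right; 20 < 27 → go left; 20 < 23 → go left; 20 > 16 → go right. Place as right child of 16.
Insert 12: 12 > 3 → go right; 12 > 7 → go right; 12 < 14 → go left; 12 > 10 → go right; 12 < 13 → go left. Place as left child of 13.
Insert 33: 33 > 3 → go right; 33 > 7 → go right; 33 > 14 → go right; 33 > 15 → go right; 33 > 27 → go right; 33 > 29 → go right; 33 > 32 → go right. Place as right child of 32.
Insert 35: 35 > 3 → go right; 35 > 7 → go right; 35 > 14 → go right; 35 > 15 → go right; 35 > 27 → go right; 35 > 29 → go right; 35 > 32 → go right; 35 > 33 → go right. Place as right child of 33.

Delete 7 (two children — replace with in-order successor).
After deletion, 32's right child: 33.

33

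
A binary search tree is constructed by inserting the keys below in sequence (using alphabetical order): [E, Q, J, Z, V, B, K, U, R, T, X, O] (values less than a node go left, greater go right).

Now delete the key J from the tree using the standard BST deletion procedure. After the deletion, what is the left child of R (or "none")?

none

Resulting structure (node: left, right):
  E: L=B, R=Q
  Q: L=J, R=Z
  J: L=–, R=K
  Z: L=V, R=–
  V: L=U, R=X
  B: L=–, R=–
  K: L=–, R=O
  U: L=R, R=–
  R: L=–, R=T
  T: L=–, R=–
  X: L=–, R=–
  O: L=–, R=–

Delete J (at most one child — splice it out).
After deletion, R's left child: none.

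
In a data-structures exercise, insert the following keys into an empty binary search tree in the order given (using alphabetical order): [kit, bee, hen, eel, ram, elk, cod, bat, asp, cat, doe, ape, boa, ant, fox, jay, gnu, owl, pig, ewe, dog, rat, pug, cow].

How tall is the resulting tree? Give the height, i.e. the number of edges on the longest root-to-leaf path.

kit: root
bee: left child of kit (depth 1)
hen: right child of bee (depth 2)
eel: left child of hen (depth 3)
ram: right child of kit (depth 1)
elk: right child of eel (depth 4)
cod: left child of eel (depth 4)
bat: left child of bee (depth 2)
asp: left child of bat (depth 3)
cat: left child of cod (depth 5)
doe: right child of cod (depth 5)
ape: left child of asp (depth 4)
boa: left child of cat (depth 6)
ant: left child of ape (depth 5)
fox: right child of elk (depth 5)
jay: right child of hen (depth 3)
gnu: right child of fox (depth 6)
owl: left child of ram (depth 2)
pig: right child of owl (depth 3)
ewe: left child of fox (depth 6)
dog: right child of doe (depth 6)
rat: right child of ram (depth 2)
pug: right child of pig (depth 4)
cow: left child of doe (depth 6)

The deepest node is boa at depth 6.

6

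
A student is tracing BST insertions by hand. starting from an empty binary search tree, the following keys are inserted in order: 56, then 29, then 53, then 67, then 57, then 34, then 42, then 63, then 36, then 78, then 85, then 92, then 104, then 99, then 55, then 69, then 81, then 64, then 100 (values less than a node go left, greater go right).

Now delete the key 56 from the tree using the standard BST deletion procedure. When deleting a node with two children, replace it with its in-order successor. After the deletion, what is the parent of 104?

Insert 56: tree is empty, so 56 becomes the root.
Insert 29: 29 < 56 → go left. Place as left child of 56.
Insert 53: 53 < 56 → go left; 53 > 29 → go right. Place as right child of 29.
Insert 67: 67 > 56 → go right. Place as right child of 56.
Insert 57: 57 > 56 → go right; 57 < 67 → go left. Place as left child of 67.
Insert 34: 34 < 56 → go left; 34 > 29 → go right; 34 < 53 → go left. Place as left child of 53.
Insert 42: 42 < 56 → go left; 42 > 29 → go right; 42 < 53 → go left; 42 > 34 → go right. Place as right child of 34.
Insert 63: 63 > 56 → go right; 63 < 67 → go left; 63 > 57 → go right. Place as right child of 57.
Insert 36: 36 < 56 → go left; 36 > 29 → go right; 36 < 53 → go left; 36 > 34 → go right; 36 < 42 → go left. Place as left child of 42.
Insert 78: 78 > 56 → go right; 78 > 67 → go right. Place as right child of 67.
Insert 85: 85 > 56 → go right; 85 > 67 → go right; 85 > 78 → go right. Place as right child of 78.
Insert 92: 92 > 56 → go right; 92 > 67 → go right; 92 > 78 → go right; 92 > 85 → go right. Place as right child of 85.
Insert 104: 104 > 56 → go right; 104 > 67 → go right; 104 > 78 → go right; 104 > 85 → go right; 104 > 92 → go right. Place as right child of 92.
Insert 99: 99 > 56 → go right; 99 > 67 → go right; 99 > 78 → go right; 99 > 85 → go right; 99 > 92 → go right; 99 < 104 → go left. Place as left child of 104.
Insert 55: 55 < 56 → go left; 55 > 29 → go right; 55 > 53 → go right. Place as right child of 53.
Insert 69: 69 > 56 → go right; 69 > 67 → go right; 69 < 78 → go left. Place as left child of 78.
Insert 81: 81 > 56 → go right; 81 > 67 → go right; 81 > 78 → go right; 81 < 85 → go left. Place as left child of 85.
Insert 64: 64 > 56 → go right; 64 < 67 → go left; 64 > 57 → go right; 64 > 63 → go right. Place as right child of 63.
Insert 100: 100 > 56 → go right; 100 > 67 → go right; 100 > 78 → go right; 100 > 85 → go right; 100 > 92 → go right; 100 < 104 → go left; 100 > 99 → go right. Place as right child of 99.

Delete 56 (two children — replace with in-order successor).
After deletion, 104's parent is 92.

92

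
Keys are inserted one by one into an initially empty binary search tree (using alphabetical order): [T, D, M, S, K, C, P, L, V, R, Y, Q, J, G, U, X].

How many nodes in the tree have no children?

6

T: root
D: left child of T (depth 1)
M: right child of D (depth 2)
S: right child of M (depth 3)
K: left child of M (depth 3)
C: left child of D (depth 2)
P: left child of S (depth 4)
L: right child of K (depth 4)
V: right child of T (depth 1)
R: right child of P (depth 5)
Y: right child of V (depth 2)
Q: left child of R (depth 6)
J: left child of K (depth 4)
G: left child of J (depth 5)
U: left child of V (depth 2)
X: left child of Y (depth 3)

Leaves: C, G, L, Q, U, X — 6 in total.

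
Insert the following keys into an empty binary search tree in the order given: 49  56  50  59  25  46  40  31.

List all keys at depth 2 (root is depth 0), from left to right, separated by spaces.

46 50 59

Insert 49: tree is empty, so 49 becomes the root.
Insert 56: 56 > 49 → go right. Place as right child of 49.
Insert 50: 50 > 49 → go right; 50 < 56 → go left. Place as left child of 56.
Insert 59: 59 > 49 → go right; 59 > 56 → go right. Place as right child of 56.
Insert 25: 25 < 49 → go left. Place as left child of 49.
Insert 46: 46 < 49 → go left; 46 > 25 → go right. Place as right child of 25.
Insert 40: 40 < 49 → go left; 40 > 25 → go right; 40 < 46 → go left. Place as left child of 46.
Insert 31: 31 < 49 → go left; 31 > 25 → go right; 31 < 46 → go left; 31 < 40 → go left. Place as left child of 40.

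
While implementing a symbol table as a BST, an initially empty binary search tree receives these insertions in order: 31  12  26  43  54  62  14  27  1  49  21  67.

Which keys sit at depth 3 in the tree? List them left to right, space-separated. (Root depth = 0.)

Insert 31: tree is empty, so 31 becomes the root.
Insert 12: 12 < 31 → go left. Place as left child of 31.
Insert 26: 26 < 31 → go left; 26 > 12 → go right. Place as right child of 12.
Insert 43: 43 > 31 → go right. Place as right child of 31.
Insert 54: 54 > 31 → go right; 54 > 43 → go right. Place as right child of 43.
Insert 62: 62 > 31 → go right; 62 > 43 → go right; 62 > 54 → go right. Place as right child of 54.
Insert 14: 14 < 31 → go left; 14 > 12 → go right; 14 < 26 → go left. Place as left child of 26.
Insert 27: 27 < 31 → go left; 27 > 12 → go right; 27 > 26 → go right. Place as right child of 26.
Insert 1: 1 < 31 → go left; 1 < 12 → go left. Place as left child of 12.
Insert 49: 49 > 31 → go right; 49 > 43 → go right; 49 < 54 → go left. Place as left child of 54.
Insert 21: 21 < 31 → go left; 21 > 12 → go right; 21 < 26 → go left; 21 > 14 → go right. Place as right child of 14.
Insert 67: 67 > 31 → go right; 67 > 43 → go right; 67 > 54 → go right; 67 > 62 → go right. Place as right child of 62.

14 27 49 62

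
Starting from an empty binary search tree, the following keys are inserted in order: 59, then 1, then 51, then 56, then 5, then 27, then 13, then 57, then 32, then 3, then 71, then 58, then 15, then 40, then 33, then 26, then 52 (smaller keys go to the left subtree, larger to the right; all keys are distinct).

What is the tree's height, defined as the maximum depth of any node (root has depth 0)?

Resulting structure (node: left, right):
  59: L=1, R=71
  1: L=–, R=51
  51: L=5, R=56
  56: L=52, R=57
  5: L=3, R=27
  27: L=13, R=32
  13: L=–, R=15
  57: L=–, R=58
  32: L=–, R=40
  3: L=–, R=–
  71: L=–, R=–
  58: L=–, R=–
  15: L=–, R=26
  40: L=33, R=–
  33: L=–, R=–
  26: L=–, R=–
  52: L=–, R=–

The deepest node is 33 at depth 7.

7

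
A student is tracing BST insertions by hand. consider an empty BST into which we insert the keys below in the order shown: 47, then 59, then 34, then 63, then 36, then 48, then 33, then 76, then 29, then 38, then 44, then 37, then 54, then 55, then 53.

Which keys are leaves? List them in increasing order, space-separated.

Insert 47: tree is empty, so 47 becomes the root.
Insert 59: 59 > 47 → go right. Place as right child of 47.
Insert 34: 34 < 47 → go left. Place as left child of 47.
Insert 63: 63 > 47 → go right; 63 > 59 → go right. Place as right child of 59.
Insert 36: 36 < 47 → go left; 36 > 34 → go right. Place as right child of 34.
Insert 48: 48 > 47 → go right; 48 < 59 → go left. Place as left child of 59.
Insert 33: 33 < 47 → go left; 33 < 34 → go left. Place as left child of 34.
Insert 76: 76 > 47 → go right; 76 > 59 → go right; 76 > 63 → go right. Place as right child of 63.
Insert 29: 29 < 47 → go left; 29 < 34 → go left; 29 < 33 → go left. Place as left child of 33.
Insert 38: 38 < 47 → go left; 38 > 34 → go right; 38 > 36 → go right. Place as right child of 36.
Insert 44: 44 < 47 → go left; 44 > 34 → go right; 44 > 36 → go right; 44 > 38 → go right. Place as right child of 38.
Insert 37: 37 < 47 → go left; 37 > 34 → go right; 37 > 36 → go right; 37 < 38 → go left. Place as left child of 38.
Insert 54: 54 > 47 → go right; 54 < 59 → go left; 54 > 48 → go right. Place as right child of 48.
Insert 55: 55 > 47 → go right; 55 < 59 → go left; 55 > 48 → go right; 55 > 54 → go right. Place as right child of 54.
Insert 53: 53 > 47 → go right; 53 < 59 → go left; 53 > 48 → go right; 53 < 54 → go left. Place as left child of 54.

29 37 44 53 55 76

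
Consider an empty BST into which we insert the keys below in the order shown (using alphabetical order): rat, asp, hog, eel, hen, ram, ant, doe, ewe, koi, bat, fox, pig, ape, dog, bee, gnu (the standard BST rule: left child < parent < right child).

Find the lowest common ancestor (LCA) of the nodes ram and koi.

ram

Insert rat: tree is empty, so rat becomes the root.
Insert asp: asp < rat → go left. Place as left child of rat.
Insert hog: hog < rat → go left; hog > asp → go right. Place as right child of asp.
Insert eel: eel < rat → go left; eel > asp → go right; eel < hog → go left. Place as left child of hog.
Insert hen: hen < rat → go left; hen > asp → go right; hen < hog → go left; hen > eel → go right. Place as right child of eel.
Insert ram: ram < rat → go left; ram > asp → go right; ram > hog → go right. Place as right child of hog.
Insert ant: ant < rat → go left; ant < asp → go left. Place as left child of asp.
Insert doe: doe < rat → go left; doe > asp → go right; doe < hog → go left; doe < eel → go left. Place as left child of eel.
Insert ewe: ewe < rat → go left; ewe > asp → go right; ewe < hog → go left; ewe > eel → go right; ewe < hen → go left. Place as left child of hen.
Insert koi: koi < rat → go left; koi > asp → go right; koi > hog → go right; koi < ram → go left. Place as left child of ram.
Insert bat: bat < rat → go left; bat > asp → go right; bat < hog → go left; bat < eel → go left; bat < doe → go left. Place as left child of doe.
Insert fox: fox < rat → go left; fox > asp → go right; fox < hog → go left; fox > eel → go right; fox < hen → go left; fox > ewe → go right. Place as right child of ewe.
Insert pig: pig < rat → go left; pig > asp → go right; pig > hog → go right; pig < ram → go left; pig > koi → go right. Place as right child of koi.
Insert ape: ape < rat → go left; ape < asp → go left; ape > ant → go right. Place as right child of ant.
Insert dog: dog < rat → go left; dog > asp → go right; dog < hog → go left; dog < eel → go left; dog > doe → go right. Place as right child of doe.
Insert bee: bee < rat → go left; bee > asp → go right; bee < hog → go left; bee < eel → go left; bee < doe → go left; bee > bat → go right. Place as right child of bat.
Insert gnu: gnu < rat → go left; gnu > asp → go right; gnu < hog → go left; gnu > eel → go right; gnu < hen → go left; gnu > ewe → go right; gnu > fox → go right. Place as right child of fox.

Path to ram: rat → asp → hog → ram
Path to koi: rat → asp → hog → ram → koi
ram lies on both paths and is an ancestor of the other node.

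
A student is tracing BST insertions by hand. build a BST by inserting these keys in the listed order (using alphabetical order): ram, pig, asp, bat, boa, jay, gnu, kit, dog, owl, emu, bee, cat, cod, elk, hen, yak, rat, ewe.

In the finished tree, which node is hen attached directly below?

Resulting structure (node: left, right):
  ram: L=pig, R=yak
  pig: L=asp, R=–
  asp: L=–, R=bat
  bat: L=–, R=boa
  boa: L=bee, R=jay
  jay: L=gnu, R=kit
  gnu: L=dog, R=hen
  kit: L=–, R=owl
  dog: L=cat, R=emu
  owl: L=–, R=–
  emu: L=elk, R=ewe
  bee: L=–, R=–
  cat: L=–, R=cod
  cod: L=–, R=–
  elk: L=–, R=–
  hen: L=–, R=–
  yak: L=rat, R=–
  rat: L=–, R=–
  ewe: L=–, R=–

gnu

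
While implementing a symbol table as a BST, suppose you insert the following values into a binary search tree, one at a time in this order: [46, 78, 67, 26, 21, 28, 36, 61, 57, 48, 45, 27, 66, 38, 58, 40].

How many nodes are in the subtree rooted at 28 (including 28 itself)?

Insert 46: tree is empty, so 46 becomes the root.
Insert 78: 78 > 46 → go right. Place as right child of 46.
Insert 67: 67 > 46 → go right; 67 < 78 → go left. Place as left child of 78.
Insert 26: 26 < 46 → go left. Place as left child of 46.
Insert 21: 21 < 46 → go left; 21 < 26 → go left. Place as left child of 26.
Insert 28: 28 < 46 → go left; 28 > 26 → go right. Place as right child of 26.
Insert 36: 36 < 46 → go left; 36 > 26 → go right; 36 > 28 → go right. Place as right child of 28.
Insert 61: 61 > 46 → go right; 61 < 78 → go left; 61 < 67 → go left. Place as left child of 67.
Insert 57: 57 > 46 → go right; 57 < 78 → go left; 57 < 67 → go left; 57 < 61 → go left. Place as left child of 61.
Insert 48: 48 > 46 → go right; 48 < 78 → go left; 48 < 67 → go left; 48 < 61 → go left; 48 < 57 → go left. Place as left child of 57.
Insert 45: 45 < 46 → go left; 45 > 26 → go right; 45 > 28 → go right; 45 > 36 → go right. Place as right child of 36.
Insert 27: 27 < 46 → go left; 27 > 26 → go right; 27 < 28 → go left. Place as left child of 28.
Insert 66: 66 > 46 → go right; 66 < 78 → go left; 66 < 67 → go left; 66 > 61 → go right. Place as right child of 61.
Insert 38: 38 < 46 → go left; 38 > 26 → go right; 38 > 28 → go right; 38 > 36 → go right; 38 < 45 → go left. Place as left child of 45.
Insert 58: 58 > 46 → go right; 58 < 78 → go left; 58 < 67 → go left; 58 < 61 → go left; 58 > 57 → go right. Place as right child of 57.
Insert 40: 40 < 46 → go left; 40 > 26 → go right; 40 > 28 → go right; 40 > 36 → go right; 40 < 45 → go left; 40 > 38 → go right. Place as right child of 38.

Subtree rooted at 28 contains: 28, 27, 36, 45, 38, 40 — 6 nodes.

6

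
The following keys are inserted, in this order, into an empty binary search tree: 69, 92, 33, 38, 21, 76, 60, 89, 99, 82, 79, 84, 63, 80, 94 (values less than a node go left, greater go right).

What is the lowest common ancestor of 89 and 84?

89

69: root
92: right child of 69 (depth 1)
33: left child of 69 (depth 1)
38: right child of 33 (depth 2)
21: left child of 33 (depth 2)
76: left child of 92 (depth 2)
60: right child of 38 (depth 3)
89: right child of 76 (depth 3)
99: right child of 92 (depth 2)
82: left child of 89 (depth 4)
79: left child of 82 (depth 5)
84: right child of 82 (depth 5)
63: right child of 60 (depth 4)
80: right child of 79 (depth 6)
94: left child of 99 (depth 3)

Path to 89: 69 → 92 → 76 → 89
Path to 84: 69 → 92 → 76 → 89 → 82 → 84
89 lies on both paths and is an ancestor of the other node.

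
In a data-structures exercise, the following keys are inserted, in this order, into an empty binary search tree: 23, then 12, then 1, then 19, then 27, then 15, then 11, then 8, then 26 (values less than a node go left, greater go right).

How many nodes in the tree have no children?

3

Insert 23: tree is empty, so 23 becomes the root.
Insert 12: 12 < 23 → go left. Place as left child of 23.
Insert 1: 1 < 23 → go left; 1 < 12 → go left. Place as left child of 12.
Insert 19: 19 < 23 → go left; 19 > 12 → go right. Place as right child of 12.
Insert 27: 27 > 23 → go right. Place as right child of 23.
Insert 15: 15 < 23 → go left; 15 > 12 → go right; 15 < 19 → go left. Place as left child of 19.
Insert 11: 11 < 23 → go left; 11 < 12 → go left; 11 > 1 → go right. Place as right child of 1.
Insert 8: 8 < 23 → go left; 8 < 12 → go left; 8 > 1 → go right; 8 < 11 → go left. Place as left child of 11.
Insert 26: 26 > 23 → go right; 26 < 27 → go left. Place as left child of 27.

Leaves: 8, 15, 26 — 3 in total.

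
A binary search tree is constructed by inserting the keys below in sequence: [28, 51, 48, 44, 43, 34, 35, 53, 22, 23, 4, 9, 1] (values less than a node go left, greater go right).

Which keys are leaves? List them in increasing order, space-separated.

28: root
51: right child of 28 (depth 1)
48: left child of 51 (depth 2)
44: left child of 48 (depth 3)
43: left child of 44 (depth 4)
34: left child of 43 (depth 5)
35: right child of 34 (depth 6)
53: right child of 51 (depth 2)
22: left child of 28 (depth 1)
23: right child of 22 (depth 2)
4: left child of 22 (depth 2)
9: right child of 4 (depth 3)
1: left child of 4 (depth 3)

1 9 23 35 53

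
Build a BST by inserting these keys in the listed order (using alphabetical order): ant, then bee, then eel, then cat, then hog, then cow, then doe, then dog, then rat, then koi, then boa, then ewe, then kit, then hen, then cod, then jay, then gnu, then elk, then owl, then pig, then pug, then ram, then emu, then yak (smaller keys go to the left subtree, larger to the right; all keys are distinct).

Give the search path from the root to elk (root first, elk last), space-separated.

ant bee eel hog ewe elk

Insert ant: tree is empty, so ant becomes the root.
Insert bee: bee > ant → go right. Place as right child of ant.
Insert eel: eel > ant → go right; eel > bee → go right. Place as right child of bee.
Insert cat: cat > ant → go right; cat > bee → go right; cat < eel → go left. Place as left child of eel.
Insert hog: hog > ant → go right; hog > bee → go right; hog > eel → go right. Place as right child of eel.
Insert cow: cow > ant → go right; cow > bee → go right; cow < eel → go left; cow > cat → go right. Place as right child of cat.
Insert doe: doe > ant → go right; doe > bee → go right; doe < eel → go left; doe > cat → go right; doe > cow → go right. Place as right child of cow.
Insert dog: dog > ant → go right; dog > bee → go right; dog < eel → go left; dog > cat → go right; dog > cow → go right; dog > doe → go right. Place as right child of doe.
Insert rat: rat > ant → go right; rat > bee → go right; rat > eel → go right; rat > hog → go right. Place as right child of hog.
Insert koi: koi > ant → go right; koi > bee → go right; koi > eel → go right; koi > hog → go right; koi < rat → go left. Place as left child of rat.
Insert boa: boa > ant → go right; boa > bee → go right; boa < eel → go left; boa < cat → go left. Place as left child of cat.
Insert ewe: ewe > ant → go right; ewe > bee → go right; ewe > eel → go right; ewe < hog → go left. Place as left child of hog.
Insert kit: kit > ant → go right; kit > bee → go right; kit > eel → go right; kit > hog → go right; kit < rat → go left; kit < koi → go left. Place as left child of koi.
Insert hen: hen > ant → go right; hen > bee → go right; hen > eel → go right; hen < hog → go left; hen > ewe → go right. Place as right child of ewe.
Insert cod: cod > ant → go right; cod > bee → go right; cod < eel → go left; cod > cat → go right; cod < cow → go left. Place as left child of cow.
Insert jay: jay > ant → go right; jay > bee → go right; jay > eel → go right; jay > hog → go right; jay < rat → go left; jay < koi → go left; jay < kit → go left. Place as left child of kit.
Insert gnu: gnu > ant → go right; gnu > bee → go right; gnu > eel → go right; gnu < hog → go left; gnu > ewe → go right; gnu < hen → go left. Place as left child of hen.
Insert elk: elk > ant → go right; elk > bee → go right; elk > eel → go right; elk < hog → go left; elk < ewe → go left. Place as left child of ewe.
Insert owl: owl > ant → go right; owl > bee → go right; owl > eel → go right; owl > hog → go right; owl < rat → go left; owl > koi → go right. Place as right child of koi.
Insert pig: pig > ant → go right; pig > bee → go right; pig > eel → go right; pig > hog → go right; pig < rat → go left; pig > koi → go right; pig > owl → go right. Place as right child of owl.
Insert pug: pug > ant → go right; pug > bee → go right; pug > eel → go right; pug > hog → go right; pug < rat → go left; pug > koi → go right; pug > owl → go right; pug > pig → go right. Place as right child of pig.
Insert ram: ram > ant → go right; ram > bee → go right; ram > eel → go right; ram > hog → go right; ram < rat → go left; ram > koi → go right; ram > owl → go right; ram > pig → go right; ram > pug → go right. Place as right child of pug.
Insert emu: emu > ant → go right; emu > bee → go right; emu > eel → go right; emu < hog → go left; emu < ewe → go left; emu > elk → go right. Place as right child of elk.
Insert yak: yak > ant → go right; yak > bee → go right; yak > eel → go right; yak > hog → go right; yak > rat → go right. Place as right child of rat.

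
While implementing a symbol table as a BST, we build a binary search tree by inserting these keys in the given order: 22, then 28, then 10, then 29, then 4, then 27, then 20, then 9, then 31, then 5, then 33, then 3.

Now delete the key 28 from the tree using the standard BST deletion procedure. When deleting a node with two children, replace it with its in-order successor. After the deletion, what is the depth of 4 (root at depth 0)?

2

22: root
28: right child of 22 (depth 1)
10: left child of 22 (depth 1)
29: right child of 28 (depth 2)
4: left child of 10 (depth 2)
27: left child of 28 (depth 2)
20: right child of 10 (depth 2)
9: right child of 4 (depth 3)
31: right child of 29 (depth 3)
5: left child of 9 (depth 4)
33: right child of 31 (depth 4)
3: left child of 4 (depth 3)

Delete 28 (two children — replace with in-order successor).
After deletion, path to 4: 22 → 10 → 4.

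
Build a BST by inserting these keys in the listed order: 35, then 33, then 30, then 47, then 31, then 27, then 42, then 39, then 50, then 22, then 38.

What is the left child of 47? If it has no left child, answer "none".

35: root
33: left child of 35 (depth 1)
30: left child of 33 (depth 2)
47: right child of 35 (depth 1)
31: right child of 30 (depth 3)
27: left child of 30 (depth 3)
42: left child of 47 (depth 2)
39: left child of 42 (depth 3)
50: right child of 47 (depth 2)
22: left child of 27 (depth 4)
38: left child of 39 (depth 4)

42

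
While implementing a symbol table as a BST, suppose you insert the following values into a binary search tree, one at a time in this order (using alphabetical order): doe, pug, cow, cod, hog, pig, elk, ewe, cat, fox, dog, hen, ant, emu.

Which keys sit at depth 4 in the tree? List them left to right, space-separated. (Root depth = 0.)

ant dog ewe

Insert doe: tree is empty, so doe becomes the root.
Insert pug: pug > doe → go right. Place as right child of doe.
Insert cow: cow < doe → go left. Place as left child of doe.
Insert cod: cod < doe → go left; cod < cow → go left. Place as left child of cow.
Insert hog: hog > doe → go right; hog < pug → go left. Place as left child of pug.
Insert pig: pig > doe → go right; pig < pug → go left; pig > hog → go right. Place as right child of hog.
Insert elk: elk > doe → go right; elk < pug → go left; elk < hog → go left. Place as left child of hog.
Insert ewe: ewe > doe → go right; ewe < pug → go left; ewe < hog → go left; ewe > elk → go right. Place as right child of elk.
Insert cat: cat < doe → go left; cat < cow → go left; cat < cod → go left. Place as left child of cod.
Insert fox: fox > doe → go right; fox < pug → go left; fox < hog → go left; fox > elk → go right; fox > ewe → go right. Place as right child of ewe.
Insert dog: dog > doe → go right; dog < pug → go left; dog < hog → go left; dog < elk → go left. Place as left child of elk.
Insert hen: hen > doe → go right; hen < pug → go left; hen < hog → go left; hen > elk → go right; hen > ewe → go right; hen > fox → go right. Place as right child of fox.
Insert ant: ant < doe → go left; ant < cow → go left; ant < cod → go left; ant < cat → go left. Place as left child of cat.
Insert emu: emu > doe → go right; emu < pug → go left; emu < hog → go left; emu > elk → go right; emu < ewe → go left. Place as left child of ewe.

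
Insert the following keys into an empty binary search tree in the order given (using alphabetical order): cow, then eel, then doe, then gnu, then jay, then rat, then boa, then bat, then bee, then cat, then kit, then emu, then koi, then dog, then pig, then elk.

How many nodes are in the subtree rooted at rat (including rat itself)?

4

Insert cow: tree is empty, so cow becomes the root.
Insert eel: eel > cow → go right. Place as right child of cow.
Insert doe: doe > cow → go right; doe < eel → go left. Place as left child of eel.
Insert gnu: gnu > cow → go right; gnu > eel → go right. Place as right child of eel.
Insert jay: jay > cow → go right; jay > eel → go right; jay > gnu → go right. Place as right child of gnu.
Insert rat: rat > cow → go right; rat > eel → go right; rat > gnu → go right; rat > jay → go right. Place as right child of jay.
Insert boa: boa < cow → go left. Place as left child of cow.
Insert bat: bat < cow → go left; bat < boa → go left. Place as left child of boa.
Insert bee: bee < cow → go left; bee < boa → go left; bee > bat → go right. Place as right child of bat.
Insert cat: cat < cow → go left; cat > boa → go right. Place as right child of boa.
Insert kit: kit > cow → go right; kit > eel → go right; kit > gnu → go right; kit > jay → go right; kit < rat → go left. Place as left child of rat.
Insert emu: emu > cow → go right; emu > eel → go right; emu < gnu → go left. Place as left child of gnu.
Insert koi: koi > cow → go right; koi > eel → go right; koi > gnu → go right; koi > jay → go right; koi < rat → go left; koi > kit → go right. Place as right child of kit.
Insert dog: dog > cow → go right; dog < eel → go left; dog > doe → go right. Place as right child of doe.
Insert pig: pig > cow → go right; pig > eel → go right; pig > gnu → go right; pig > jay → go right; pig < rat → go left; pig > kit → go right; pig > koi → go right. Place as right child of koi.
Insert elk: elk > cow → go right; elk > eel → go right; elk < gnu → go left; elk < emu → go left. Place as left child of emu.

Subtree rooted at rat contains: rat, kit, koi, pig — 4 nodes.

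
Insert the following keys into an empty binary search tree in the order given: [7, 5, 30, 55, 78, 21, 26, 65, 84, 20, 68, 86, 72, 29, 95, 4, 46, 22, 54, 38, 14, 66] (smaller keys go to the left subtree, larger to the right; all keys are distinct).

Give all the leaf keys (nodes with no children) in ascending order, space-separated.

4 14 22 29 38 54 66 72 95

Insert 7: tree is empty, so 7 becomes the root.
Insert 5: 5 < 7 → go left. Place as left child of 7.
Insert 30: 30 > 7 → go right. Place as right child of 7.
Insert 55: 55 > 7 → go right; 55 > 30 → go right. Place as right child of 30.
Insert 78: 78 > 7 → go right; 78 > 30 → go right; 78 > 55 → go right. Place as right child of 55.
Insert 21: 21 > 7 → go right; 21 < 30 → go left. Place as left child of 30.
Insert 26: 26 > 7 → go right; 26 < 30 → go left; 26 > 21 → go right. Place as right child of 21.
Insert 65: 65 > 7 → go right; 65 > 30 → go right; 65 > 55 → go right; 65 < 78 → go left. Place as left child of 78.
Insert 84: 84 > 7 → go right; 84 > 30 → go right; 84 > 55 → go right; 84 > 78 → go right. Place as right child of 78.
Insert 20: 20 > 7 → go right; 20 < 30 → go left; 20 < 21 → go left. Place as left child of 21.
Insert 68: 68 > 7 → go right; 68 > 30 → go right; 68 > 55 → go right; 68 < 78 → go left; 68 > 65 → go right. Place as right child of 65.
Insert 86: 86 > 7 → go right; 86 > 30 → go right; 86 > 55 → go right; 86 > 78 → go right; 86 > 84 → go right. Place as right child of 84.
Insert 72: 72 > 7 → go right; 72 > 30 → go right; 72 > 55 → go right; 72 < 78 → go left; 72 > 65 → go right; 72 > 68 → go right. Place as right child of 68.
Insert 29: 29 > 7 → go right; 29 < 30 → go left; 29 > 21 → go right; 29 > 26 → go right. Place as right child of 26.
Insert 95: 95 > 7 → go right; 95 > 30 → go right; 95 > 55 → go right; 95 > 78 → go right; 95 > 84 → go right; 95 > 86 → go right. Place as right child of 86.
Insert 4: 4 < 7 → go left; 4 < 5 → go left. Place as left child of 5.
Insert 46: 46 > 7 → go right; 46 > 30 → go right; 46 < 55 → go left. Place as left child of 55.
Insert 22: 22 > 7 → go right; 22 < 30 → go left; 22 > 21 → go right; 22 < 26 → go left. Place as left child of 26.
Insert 54: 54 > 7 → go right; 54 > 30 → go right; 54 < 55 → go left; 54 > 46 → go right. Place as right child of 46.
Insert 38: 38 > 7 → go right; 38 > 30 → go right; 38 < 55 → go left; 38 < 46 → go left. Place as left child of 46.
Insert 14: 14 > 7 → go right; 14 < 30 → go left; 14 < 21 → go left; 14 < 20 → go left. Place as left child of 20.
Insert 66: 66 > 7 → go right; 66 > 30 → go right; 66 > 55 → go right; 66 < 78 → go left; 66 > 65 → go right; 66 < 68 → go left. Place as left child of 68.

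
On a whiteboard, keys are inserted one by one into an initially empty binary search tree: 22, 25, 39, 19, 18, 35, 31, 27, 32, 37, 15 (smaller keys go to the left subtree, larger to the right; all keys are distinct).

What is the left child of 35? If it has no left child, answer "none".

Insert 22: tree is empty, so 22 becomes the root.
Insert 25: 25 > 22 → go right. Place as right child of 22.
Insert 39: 39 > 22 → go right; 39 > 25 → go right. Place as right child of 25.
Insert 19: 19 < 22 → go left. Place as left child of 22.
Insert 18: 18 < 22 → go left; 18 < 19 → go left. Place as left child of 19.
Insert 35: 35 > 22 → go right; 35 > 25 → go right; 35 < 39 → go left. Place as left child of 39.
Insert 31: 31 > 22 → go right; 31 > 25 → go right; 31 < 39 → go left; 31 < 35 → go left. Place as left child of 35.
Insert 27: 27 > 22 → go right; 27 > 25 → go right; 27 < 39 → go left; 27 < 35 → go left; 27 < 31 → go left. Place as left child of 31.
Insert 32: 32 > 22 → go right; 32 > 25 → go right; 32 < 39 → go left; 32 < 35 → go left; 32 > 31 → go right. Place as right child of 31.
Insert 37: 37 > 22 → go right; 37 > 25 → go right; 37 < 39 → go left; 37 > 35 → go right. Place as right child of 35.
Insert 15: 15 < 22 → go left; 15 < 19 → go left; 15 < 18 → go left. Place as left child of 18.

31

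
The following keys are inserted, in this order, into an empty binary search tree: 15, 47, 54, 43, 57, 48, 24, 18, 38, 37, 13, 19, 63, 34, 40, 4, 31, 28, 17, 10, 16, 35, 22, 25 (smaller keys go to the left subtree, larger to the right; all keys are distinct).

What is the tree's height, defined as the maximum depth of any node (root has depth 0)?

Insert 15: tree is empty, so 15 becomes the root.
Insert 47: 47 > 15 → go right. Place as right child of 15.
Insert 54: 54 > 15 → go right; 54 > 47 → go right. Place as right child of 47.
Insert 43: 43 > 15 → go right; 43 < 47 → go left. Place as left child of 47.
Insert 57: 57 > 15 → go right; 57 > 47 → go right; 57 > 54 → go right. Place as right child of 54.
Insert 48: 48 > 15 → go right; 48 > 47 → go right; 48 < 54 → go left. Place as left child of 54.
Insert 24: 24 > 15 → go right; 24 < 47 → go left; 24 < 43 → go left. Place as left child of 43.
Insert 18: 18 > 15 → go right; 18 < 47 → go left; 18 < 43 → go left; 18 < 24 → go left. Place as left child of 24.
Insert 38: 38 > 15 → go right; 38 < 47 → go left; 38 < 43 → go left; 38 > 24 → go right. Place as right child of 24.
Insert 37: 37 > 15 → go right; 37 < 47 → go left; 37 < 43 → go left; 37 > 24 → go right; 37 < 38 → go left. Place as left child of 38.
Insert 13: 13 < 15 → go left. Place as left child of 15.
Insert 19: 19 > 15 → go right; 19 < 47 → go left; 19 < 43 → go left; 19 < 24 → go left; 19 > 18 → go right. Place as right child of 18.
Insert 63: 63 > 15 → go right; 63 > 47 → go right; 63 > 54 → go right; 63 > 57 → go right. Place as right child of 57.
Insert 34: 34 > 15 → go right; 34 < 47 → go left; 34 < 43 → go left; 34 > 24 → go right; 34 < 38 → go left; 34 < 37 → go left. Place as left child of 37.
Insert 40: 40 > 15 → go right; 40 < 47 → go left; 40 < 43 → go left; 40 > 24 → go right; 40 > 38 → go right. Place as right child of 38.
Insert 4: 4 < 15 → go left; 4 < 13 → go left. Place as left child of 13.
Insert 31: 31 > 15 → go right; 31 < 47 → go left; 31 < 43 → go left; 31 > 24 → go right; 31 < 38 → go left; 31 < 37 → go left; 31 < 34 → go left. Place as left child of 34.
Insert 28: 28 > 15 → go right; 28 < 47 → go left; 28 < 43 → go left; 28 > 24 → go right; 28 < 38 → go left; 28 < 37 → go left; 28 < 34 → go left; 28 < 31 → go left. Place as left child of 31.
Insert 17: 17 > 15 → go right; 17 < 47 → go left; 17 < 43 → go left; 17 < 24 → go left; 17 < 18 → go left. Place as left child of 18.
Insert 10: 10 < 15 → go left; 10 < 13 → go left; 10 > 4 → go right. Place as right child of 4.
Insert 16: 16 > 15 → go right; 16 < 47 → go left; 16 < 43 → go left; 16 < 24 → go left; 16 < 18 → go left; 16 < 17 → go left. Place as left child of 17.
Insert 35: 35 > 15 → go right; 35 < 47 → go left; 35 < 43 → go left; 35 > 24 → go right; 35 < 38 → go left; 35 < 37 → go left; 35 > 34 → go right. Place as right child of 34.
Insert 22: 22 > 15 → go right; 22 < 47 → go left; 22 < 43 → go left; 22 < 24 → go left; 22 > 18 → go right; 22 > 19 → go right. Place as right child of 19.
Insert 25: 25 > 15 → go right; 25 < 47 → go left; 25 < 43 → go left; 25 > 24 → go right; 25 < 38 → go left; 25 < 37 → go left; 25 < 34 → go left; 25 < 31 → go left; 25 < 28 → go left. Place as left child of 28.

The deepest node is 25 at depth 9.

9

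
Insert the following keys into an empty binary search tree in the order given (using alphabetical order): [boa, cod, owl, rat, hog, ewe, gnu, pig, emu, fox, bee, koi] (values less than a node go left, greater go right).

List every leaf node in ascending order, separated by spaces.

Insert boa: tree is empty, so boa becomes the root.
Insert cod: cod > boa → go right. Place as right child of boa.
Insert owl: owl > boa → go right; owl > cod → go right. Place as right child of cod.
Insert rat: rat > boa → go right; rat > cod → go right; rat > owl → go right. Place as right child of owl.
Insert hog: hog > boa → go right; hog > cod → go right; hog < owl → go left. Place as left child of owl.
Insert ewe: ewe > boa → go right; ewe > cod → go right; ewe < owl → go left; ewe < hog → go left. Place as left child of hog.
Insert gnu: gnu > boa → go right; gnu > cod → go right; gnu < owl → go left; gnu < hog → go left; gnu > ewe → go right. Place as right child of ewe.
Insert pig: pig > boa → go right; pig > cod → go right; pig > owl → go right; pig < rat → go left. Place as left child of rat.
Insert emu: emu > boa → go right; emu > cod → go right; emu < owl → go left; emu < hog → go left; emu < ewe → go left. Place as left child of ewe.
Insert fox: fox > boa → go right; fox > cod → go right; fox < owl → go left; fox < hog → go left; fox > ewe → go right; fox < gnu → go left. Place as left child of gnu.
Insert bee: bee < boa → go left. Place as left child of boa.
Insert koi: koi > boa → go right; koi > cod → go right; koi < owl → go left; koi > hog → go right. Place as right child of hog.

bee emu fox koi pig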